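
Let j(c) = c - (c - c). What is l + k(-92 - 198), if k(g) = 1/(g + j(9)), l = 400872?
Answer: 112645031/281 ≈ 4.0087e+5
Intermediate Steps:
j(c) = c (j(c) = c - 1*0 = c + 0 = c)
k(g) = 1/(9 + g) (k(g) = 1/(g + 9) = 1/(9 + g))
l + k(-92 - 198) = 400872 + 1/(9 + (-92 - 198)) = 400872 + 1/(9 - 290) = 400872 + 1/(-281) = 400872 - 1/281 = 112645031/281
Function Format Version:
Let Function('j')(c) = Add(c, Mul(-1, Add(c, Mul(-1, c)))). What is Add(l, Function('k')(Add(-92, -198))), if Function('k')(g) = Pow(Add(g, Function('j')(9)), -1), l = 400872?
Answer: Rational(112645031, 281) ≈ 4.0087e+5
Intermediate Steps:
Function('j')(c) = c (Function('j')(c) = Add(c, Mul(-1, 0)) = Add(c, 0) = c)
Function('k')(g) = Pow(Add(9, g), -1) (Function('k')(g) = Pow(Add(g, 9), -1) = Pow(Add(9, g), -1))
Add(l, Function('k')(Add(-92, -198))) = Add(400872, Pow(Add(9, Add(-92, -198)), -1)) = Add(400872, Pow(Add(9, -290), -1)) = Add(400872, Pow(-281, -1)) = Add(400872, Rational(-1, 281)) = Rational(112645031, 281)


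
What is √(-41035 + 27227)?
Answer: 4*I*√863 ≈ 117.51*I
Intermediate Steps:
√(-41035 + 27227) = √(-13808) = 4*I*√863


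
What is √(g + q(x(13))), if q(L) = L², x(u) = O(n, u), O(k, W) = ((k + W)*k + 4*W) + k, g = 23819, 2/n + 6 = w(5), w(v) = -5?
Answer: √384590123/121 ≈ 162.07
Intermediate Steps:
n = -2/11 (n = 2/(-6 - 5) = 2/(-11) = 2*(-1/11) = -2/11 ≈ -0.18182)
O(k, W) = k + 4*W + k*(W + k) (O(k, W) = ((W + k)*k + 4*W) + k = (k*(W + k) + 4*W) + k = (4*W + k*(W + k)) + k = k + 4*W + k*(W + k))
x(u) = -18/121 + 42*u/11 (x(u) = -2/11 + (-2/11)² + 4*u + u*(-2/11) = -2/11 + 4/121 + 4*u - 2*u/11 = -18/121 + 42*u/11)
√(g + q(x(13))) = √(23819 + (-18/121 + (42/11)*13)²) = √(23819 + (-18/121 + 546/11)²) = √(23819 + (5988/121)²) = √(23819 + 35856144/14641) = √(384590123/14641) = √384590123/121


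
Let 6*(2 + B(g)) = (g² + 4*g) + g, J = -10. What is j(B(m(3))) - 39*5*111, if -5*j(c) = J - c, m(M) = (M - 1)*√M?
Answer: -21643 + √3/3 ≈ -21642.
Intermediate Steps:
m(M) = √M*(-1 + M) (m(M) = (-1 + M)*√M = √M*(-1 + M))
B(g) = -2 + g²/6 + 5*g/6 (B(g) = -2 + ((g² + 4*g) + g)/6 = -2 + (g² + 5*g)/6 = -2 + (g²/6 + 5*g/6) = -2 + g²/6 + 5*g/6)
j(c) = 2 + c/5 (j(c) = -(-10 - c)/5 = 2 + c/5)
j(B(m(3))) - 39*5*111 = (2 + (-2 + (√3*(-1 + 3))²/6 + 5*(√3*(-1 + 3))/6)/5) - 39*5*111 = (2 + (-2 + (√3*2)²/6 + 5*(√3*2)/6)/5) - 195*111 = (2 + (-2 + (2*√3)²/6 + 5*(2*√3)/6)/5) - 21645 = (2 + (-2 + (⅙)*12 + 5*√3/3)/5) - 21645 = (2 + (-2 + 2 + 5*√3/3)/5) - 21645 = (2 + (5*√3/3)/5) - 21645 = (2 + √3/3) - 21645 = -21643 + √3/3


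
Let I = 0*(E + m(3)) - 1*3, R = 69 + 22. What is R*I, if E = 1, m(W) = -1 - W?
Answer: -273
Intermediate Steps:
R = 91
I = -3 (I = 0*(1 + (-1 - 1*3)) - 1*3 = 0*(1 + (-1 - 3)) - 3 = 0*(1 - 4) - 3 = 0*(-3) - 3 = 0 - 3 = -3)
R*I = 91*(-3) = -273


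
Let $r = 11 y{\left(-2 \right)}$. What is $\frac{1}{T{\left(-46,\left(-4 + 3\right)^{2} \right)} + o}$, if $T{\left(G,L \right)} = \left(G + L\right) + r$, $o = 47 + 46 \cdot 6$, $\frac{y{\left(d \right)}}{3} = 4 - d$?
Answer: $\frac{1}{476} \approx 0.0021008$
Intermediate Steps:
$y{\left(d \right)} = 12 - 3 d$ ($y{\left(d \right)} = 3 \left(4 - d\right) = 12 - 3 d$)
$o = 323$ ($o = 47 + 276 = 323$)
$r = 198$ ($r = 11 \left(12 - -6\right) = 11 \left(12 + 6\right) = 11 \cdot 18 = 198$)
$T{\left(G,L \right)} = 198 + G + L$ ($T{\left(G,L \right)} = \left(G + L\right) + 198 = 198 + G + L$)
$\frac{1}{T{\left(-46,\left(-4 + 3\right)^{2} \right)} + o} = \frac{1}{\left(198 - 46 + \left(-4 + 3\right)^{2}\right) + 323} = \frac{1}{\left(198 - 46 + \left(-1\right)^{2}\right) + 323} = \frac{1}{\left(198 - 46 + 1\right) + 323} = \frac{1}{153 + 323} = \frac{1}{476}$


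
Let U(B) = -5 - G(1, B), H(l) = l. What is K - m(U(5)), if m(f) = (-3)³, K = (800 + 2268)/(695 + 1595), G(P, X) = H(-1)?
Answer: 32449/1145 ≈ 28.340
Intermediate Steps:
G(P, X) = -1
U(B) = -4 (U(B) = -5 - 1*(-1) = -5 + 1 = -4)
K = 1534/1145 (K = 3068/2290 = 3068*(1/2290) = 1534/1145 ≈ 1.3397)
m(f) = -27
K - m(U(5)) = 1534/1145 - 1*(-27) = 1534/1145 + 27 = 32449/1145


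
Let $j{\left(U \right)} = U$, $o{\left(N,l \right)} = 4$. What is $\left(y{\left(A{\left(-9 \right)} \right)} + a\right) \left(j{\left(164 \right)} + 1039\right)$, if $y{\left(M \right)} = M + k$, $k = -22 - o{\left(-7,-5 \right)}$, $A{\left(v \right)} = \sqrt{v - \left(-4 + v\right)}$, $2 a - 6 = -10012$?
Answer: $-6047481$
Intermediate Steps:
$a = -5003$ ($a = 3 + \frac{1}{2} \left(-10012\right) = 3 - 5006 = -5003$)
$A{\left(v \right)} = 2$ ($A{\left(v \right)} = \sqrt{4} = 2$)
$k = -26$ ($k = -22 - 4 = -26$)
$y{\left(M \right)} = -26 + M$ ($y{\left(M \right)} = M - 26 = -26 + M$)
$\left(y{\left(A{\left(-9 \right)} \right)} + a\right) \left(j{\left(164 \right)} + 1039\right) = \left(\left(-26 + 2\right) - 5003\right) \left(164 + 1039\right) = \left(-24 - 5003\right) 1203 = \left(-5027\right) 1203 = -6047481$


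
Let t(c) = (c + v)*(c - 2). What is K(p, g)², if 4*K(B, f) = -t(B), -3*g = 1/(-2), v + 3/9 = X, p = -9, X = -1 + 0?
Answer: 116281/144 ≈ 807.51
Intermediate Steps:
X = -1
v = -4/3 (v = -⅓ - 1 = -4/3 ≈ -1.3333)
g = ⅙ (g = -⅓/(-2) = -⅓*(-½) = ⅙ ≈ 0.16667)
t(c) = (-2 + c)*(-4/3 + c) (t(c) = (c - 4/3)*(c - 2) = (-4/3 + c)*(-2 + c) = (-2 + c)*(-4/3 + c))
K(B, f) = -⅔ - B²/4 + 5*B/6 (K(B, f) = (-(8/3 + B² - 10*B/3))/4 = (-8/3 - B² + 10*B/3)/4 = -⅔ - B²/4 + 5*B/6)
K(p, g)² = (-⅔ - ¼*(-9)² + (⅚)*(-9))² = (-⅔ - ¼*81 - 15/2)² = (-⅔ - 81/4 - 15/2)² = (-341/12)² = 116281/144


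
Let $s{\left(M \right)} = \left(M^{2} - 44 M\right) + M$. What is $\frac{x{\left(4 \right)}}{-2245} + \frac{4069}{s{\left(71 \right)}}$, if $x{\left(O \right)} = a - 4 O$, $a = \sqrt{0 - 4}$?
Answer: $\frac{9166713}{4463060} - \frac{2 i}{2245} \approx 2.0539 - 0.00089087 i$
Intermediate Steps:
$s{\left(M \right)} = M^{2} - 43 M$
$a = 2 i$ ($a = \sqrt{-4} = 2 i \approx 2.0 i$)
$x{\left(O \right)} = - 4 O + 2 i$ ($x{\left(O \right)} = 2 i - 4 O = - 4 O + 2 i$)
$\frac{x{\left(4 \right)}}{-2245} + \frac{4069}{s{\left(71 \right)}} = \frac{\left(-4\right) 4 + 2 i}{-2245} + \frac{4069}{71 \left(-43 + 71\right)} = \left(-16 + 2 i\right) \left(- \frac{1}{2245}\right) + \frac{4069}{71 \cdot 28} = \left(\frac{16}{2245} - \frac{2 i}{2245}\right) + \frac{4069}{1988} = \frac{9166713}{4463060} - \frac{2 i}{2245}$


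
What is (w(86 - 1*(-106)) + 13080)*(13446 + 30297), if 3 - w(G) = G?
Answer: 563891013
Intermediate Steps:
w(G) = 3 - G
(w(86 - 1*(-106)) + 13080)*(13446 + 30297) = ((3 - (86 - 1*(-106))) + 13080)*(13446 + 30297) = ((3 - (86 + 106)) + 13080)*43743 = ((3 - 1*192) + 13080)*43743 = ((3 - 192) + 13080)*43743 = (-189 + 13080)*43743 = 12891*43743 = 563891013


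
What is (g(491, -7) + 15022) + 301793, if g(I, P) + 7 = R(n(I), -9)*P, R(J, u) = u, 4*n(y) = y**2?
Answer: 316871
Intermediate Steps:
n(y) = y**2/4
g(I, P) = -7 - 9*P
(g(491, -7) + 15022) + 301793 = ((-7 - 9*(-7)) + 15022) + 301793 = ((-7 + 63) + 15022) + 301793 = (56 + 15022) + 301793 = 15078 + 301793 = 316871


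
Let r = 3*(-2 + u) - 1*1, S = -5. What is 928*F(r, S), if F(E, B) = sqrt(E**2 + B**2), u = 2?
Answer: 928*sqrt(26) ≈ 4731.9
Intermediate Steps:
r = -1 (r = 3*(-2 + 2) - 1*1 = 3*0 - 1 = 0 - 1 = -1)
F(E, B) = sqrt(B**2 + E**2)
928*F(r, S) = 928*sqrt((-5)**2 + (-1)**2) = 928*sqrt(25 + 1) = 928*sqrt(26)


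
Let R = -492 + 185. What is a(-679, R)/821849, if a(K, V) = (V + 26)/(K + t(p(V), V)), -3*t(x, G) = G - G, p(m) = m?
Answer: 281/558035471 ≈ 5.0355e-7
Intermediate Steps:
t(x, G) = 0 (t(x, G) = -(G - G)/3 = -⅓*0 = 0)
R = -307
a(K, V) = (26 + V)/K (a(K, V) = (V + 26)/(K + 0) = (26 + V)/K)
a(-679, R)/821849 = ((26 - 307)/(-679))/821849 = -1/679*(-281)*(1/821849) = (281/679)*(1/821849) = 281/558035471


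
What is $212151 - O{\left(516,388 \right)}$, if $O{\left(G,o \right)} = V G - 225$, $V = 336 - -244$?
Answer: $-86904$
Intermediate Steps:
$V = 580$ ($V = 336 + 244 = 580$)
$O{\left(G,o \right)} = -225 + 580 G$ ($O{\left(G,o \right)} = 580 G - 225 = -225 + 580 G$)
$212151 - O{\left(516,388 \right)} = 212151 - \left(-225 + 580 \cdot 516\right) = 212151 - \left(-225 + 299280\right) = 212151 - 299055 = -86904$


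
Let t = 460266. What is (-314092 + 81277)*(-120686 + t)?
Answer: -79059317700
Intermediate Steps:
(-314092 + 81277)*(-120686 + t) = (-314092 + 81277)*(-120686 + 460266) = -232815*339580 = -79059317700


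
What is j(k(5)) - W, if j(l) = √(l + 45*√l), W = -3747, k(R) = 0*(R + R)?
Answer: 3747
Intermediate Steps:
k(R) = 0 (k(R) = 0*(2*R) = 0)
j(k(5)) - W = √(0 + 45*√0) - 1*(-3747) = √(0 + 45*0) + 3747 = √(0 + 0) + 3747 = √0 + 3747 = 0 + 3747 = 3747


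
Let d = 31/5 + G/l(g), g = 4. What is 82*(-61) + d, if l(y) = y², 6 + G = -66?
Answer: -50003/10 ≈ -5000.3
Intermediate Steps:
G = -72 (G = -6 - 66 = -72)
d = 17/10 (d = 31/5 - 72/(4²) = 31*(⅕) - 72/16 = 31/5 - 72*1/16 = 31/5 - 9/2 = 17/10 ≈ 1.7000)
82*(-61) + d = 82*(-61) + 17/10 = -5002 + 17/10 = -50003/10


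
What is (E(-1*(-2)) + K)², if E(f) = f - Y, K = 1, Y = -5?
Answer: 64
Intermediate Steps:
E(f) = 5 + f (E(f) = f - 1*(-5) = f + 5 = 5 + f)
(E(-1*(-2)) + K)² = ((5 - 1*(-2)) + 1)² = ((5 + 2) + 1)² = (7 + 1)² = 8² = 64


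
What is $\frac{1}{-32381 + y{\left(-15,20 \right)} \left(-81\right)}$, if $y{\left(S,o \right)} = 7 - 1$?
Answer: $- \frac{1}{32867} \approx -3.0426 \cdot 10^{-5}$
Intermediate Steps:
$y{\left(S,o \right)} = 6$
$\frac{1}{-32381 + y{\left(-15,20 \right)} \left(-81\right)} = \frac{1}{-32381 + 6 \left(-81\right)} = \frac{1}{-32381 - 486} = \frac{1}{-32867} = - \frac{1}{32867}$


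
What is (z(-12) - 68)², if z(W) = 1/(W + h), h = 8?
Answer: 74529/16 ≈ 4658.1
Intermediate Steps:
z(W) = 1/(8 + W) (z(W) = 1/(W + 8) = 1/(8 + W))
(z(-12) - 68)² = (1/(8 - 12) - 68)² = (1/(-4) - 68)² = (-¼ - 68)² = (-273/4)² = 74529/16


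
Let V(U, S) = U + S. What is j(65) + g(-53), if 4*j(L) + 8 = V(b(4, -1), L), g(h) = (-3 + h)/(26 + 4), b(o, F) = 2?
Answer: 773/60 ≈ 12.883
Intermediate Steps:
g(h) = -⅒ + h/30 (g(h) = (-3 + h)/30 = (-3 + h)*(1/30) = -⅒ + h/30)
V(U, S) = S + U
j(L) = -3/2 + L/4 (j(L) = -2 + (L + 2)/4 = -2 + (2 + L)/4 = -2 + (½ + L/4) = -3/2 + L/4)
j(65) + g(-53) = (-3/2 + (¼)*65) + (-⅒ + (1/30)*(-53)) = (-3/2 + 65/4) + (-⅒ - 53/30) = 59/4 - 28/15 = 773/60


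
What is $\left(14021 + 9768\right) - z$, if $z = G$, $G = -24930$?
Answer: $48719$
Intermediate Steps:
$z = -24930$
$\left(14021 + 9768\right) - z = \left(14021 + 9768\right) - -24930 = 23789 + 24930 = 48719$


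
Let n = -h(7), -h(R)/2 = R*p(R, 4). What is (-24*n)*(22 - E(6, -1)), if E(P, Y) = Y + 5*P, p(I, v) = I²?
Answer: 115248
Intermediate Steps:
h(R) = -2*R³ (h(R) = -2*R*R² = -2*R³)
n = 686 (n = -(-2)*7³ = -(-2)*343 = -1*(-686) = 686)
(-24*n)*(22 - E(6, -1)) = (-24*686)*(22 - (-1 + 5*6)) = -16464*(22 - (-1 + 30)) = -16464*(22 - 1*29) = -16464*(22 - 29) = -16464*(-7) = 115248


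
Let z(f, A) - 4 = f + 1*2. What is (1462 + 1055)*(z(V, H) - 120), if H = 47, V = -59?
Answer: -435441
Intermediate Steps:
z(f, A) = 6 + f (z(f, A) = 4 + (f + 1*2) = 4 + (f + 2) = 4 + (2 + f) = 6 + f)
(1462 + 1055)*(z(V, H) - 120) = (1462 + 1055)*((6 - 59) - 120) = 2517*(-53 - 120) = 2517*(-173) = -435441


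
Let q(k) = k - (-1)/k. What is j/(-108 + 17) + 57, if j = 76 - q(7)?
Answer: 35827/637 ≈ 56.243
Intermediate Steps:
q(k) = k + 1/k
j = 482/7 (j = 76 - (7 + 1/7) = 76 - (7 + ⅐) = 76 - 1*50/7 = 76 - 50/7 = 482/7 ≈ 68.857)
j/(-108 + 17) + 57 = 482/(7*(-108 + 17)) + 57 = (482/7)/(-91) + 57 = (482/7)*(-1/91) + 57 = -482/637 + 57 = 35827/637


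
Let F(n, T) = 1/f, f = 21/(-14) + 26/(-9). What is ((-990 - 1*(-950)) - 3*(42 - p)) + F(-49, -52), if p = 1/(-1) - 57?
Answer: -26878/79 ≈ -340.23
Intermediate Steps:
f = -79/18 (f = 21*(-1/14) + 26*(-⅑) = -3/2 - 26/9 = -79/18 ≈ -4.3889)
p = -58 (p = -1 - 57 = -58)
F(n, T) = -18/79 (F(n, T) = 1/(-79/18) = -18/79)
((-990 - 1*(-950)) - 3*(42 - p)) + F(-49, -52) = ((-990 - 1*(-950)) - 3*(42 - 1*(-58))) - 18/79 = ((-990 + 950) - 3*(42 + 58)) - 18/79 = (-40 - 3*100) - 18/79 = (-40 - 300) - 18/79 = -340 - 18/79 = -26878/79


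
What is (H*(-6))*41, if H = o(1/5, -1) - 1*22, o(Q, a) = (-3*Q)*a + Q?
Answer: 26076/5 ≈ 5215.2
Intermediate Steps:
o(Q, a) = Q - 3*Q*a (o(Q, a) = -3*Q*a + Q = Q - 3*Q*a)
H = -106/5 (H = (1 - 3*(-1))/5 - 1*22 = (1 + 3)/5 - 22 = (⅕)*4 - 22 = ⅘ - 22 = -106/5 ≈ -21.200)
(H*(-6))*41 = -106/5*(-6)*41 = (636/5)*41 = 26076/5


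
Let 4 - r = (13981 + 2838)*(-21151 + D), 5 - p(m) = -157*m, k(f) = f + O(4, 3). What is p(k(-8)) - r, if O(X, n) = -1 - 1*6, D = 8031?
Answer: -220667634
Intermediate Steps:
O(X, n) = -7 (O(X, n) = -1 - 6 = -7)
k(f) = -7 + f (k(f) = f - 7 = -7 + f)
p(m) = 5 + 157*m (p(m) = 5 - (-157)*m = 5 + 157*m)
r = 220665284 (r = 4 - (13981 + 2838)*(-21151 + 8031) = 4 - 16819*(-13120) = 4 - 1*(-220665280) = 4 + 220665280 = 220665284)
p(k(-8)) - r = (5 + 157*(-7 - 8)) - 1*220665284 = (5 + 157*(-15)) - 220665284 = (5 - 2355) - 220665284 = -2350 - 220665284 = -220667634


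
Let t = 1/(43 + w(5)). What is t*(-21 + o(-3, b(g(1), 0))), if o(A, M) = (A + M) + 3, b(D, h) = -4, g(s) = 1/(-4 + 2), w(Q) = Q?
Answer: -25/48 ≈ -0.52083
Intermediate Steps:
g(s) = -½ (g(s) = 1/(-2) = -½)
o(A, M) = 3 + A + M
t = 1/48 (t = 1/(43 + 5) = 1/48 ≈ 0.020833)
t*(-21 + o(-3, b(g(1), 0))) = (-21 + (3 - 3 - 4))/48 = (-21 - 4)/48 = (1/48)*(-25) = -25/48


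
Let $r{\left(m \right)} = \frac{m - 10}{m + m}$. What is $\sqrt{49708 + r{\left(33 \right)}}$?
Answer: $\frac{\sqrt{216529566}}{66} \approx 222.95$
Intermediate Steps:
$r{\left(m \right)} = \frac{-10 + m}{2 m}$
$\sqrt{49708 + r{\left(33 \right)}} = \sqrt{49708 + \frac{-10 + 33}{2 \cdot 33}} = \sqrt{49708 + \frac{1}{2} \cdot \frac{1}{33} \cdot 23} = \sqrt{49708 + \frac{23}{66}} = \sqrt{\frac{3280751}{66}} = \frac{\sqrt{216529566}}{66}$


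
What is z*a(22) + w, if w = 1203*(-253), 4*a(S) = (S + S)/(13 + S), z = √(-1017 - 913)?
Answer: -304359 + 11*I*√1930/35 ≈ -3.0436e+5 + 13.807*I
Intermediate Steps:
z = I*√1930 (z = √(-1930) = I*√1930 ≈ 43.932*I)
a(S) = S/(2*(13 + S)) (a(S) = ((S + S)/(13 + S))/4 = ((2*S)/(13 + S))/4 = (2*S/(13 + S))/4 = S/(2*(13 + S)))
w = -304359
z*a(22) + w = (I*√1930)*((½)*22/(13 + 22)) - 304359 = (I*√1930)*((½)*22/35) - 304359 = (I*√1930)*((½)*22*(1/35)) - 304359 = (I*√1930)*(11/35) - 304359 = 11*I*√1930/35 - 304359 = -304359 + 11*I*√1930/35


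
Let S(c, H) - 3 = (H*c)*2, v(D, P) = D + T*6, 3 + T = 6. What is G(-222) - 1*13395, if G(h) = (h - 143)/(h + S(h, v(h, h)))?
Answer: -1210332380/90357 ≈ -13395.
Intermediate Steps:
T = 3 (T = -3 + 6 = 3)
v(D, P) = 18 + D (v(D, P) = D + 3*6 = D + 18 = 18 + D)
S(c, H) = 3 + 2*H*c (S(c, H) = 3 + (H*c)*2 = 3 + 2*H*c)
G(h) = (-143 + h)/(3 + h + 2*h*(18 + h)) (G(h) = (h - 143)/(h + (3 + 2*(18 + h)*h)) = (-143 + h)/(h + (3 + 2*h*(18 + h))) = (-143 + h)/(3 + h + 2*h*(18 + h)))
G(-222) - 1*13395 = (-143 - 222)/(3 - 222 + 2*(-222)*(18 - 222)) - 1*13395 = -365/(3 - 222 + 2*(-222)*(-204)) - 13395 = -365/(3 - 222 + 90576) - 13395 = -365/90357 - 13395 = -1210332380/90357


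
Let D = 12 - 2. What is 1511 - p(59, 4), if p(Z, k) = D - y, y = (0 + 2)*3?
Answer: 1507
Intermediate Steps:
y = 6 (y = 2*3 = 6)
D = 10
p(Z, k) = 4 (p(Z, k) = 10 - 1*6 = 10 - 6 = 4)
1511 - p(59, 4) = 1511 - 1*4 = 1511 - 4 = 1507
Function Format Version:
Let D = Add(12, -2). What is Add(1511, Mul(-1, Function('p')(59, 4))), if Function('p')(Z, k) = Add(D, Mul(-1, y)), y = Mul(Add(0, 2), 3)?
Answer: 1507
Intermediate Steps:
y = 6 (y = Mul(2, 3) = 6)
D = 10
Function('p')(Z, k) = 4 (Function('p')(Z, k) = Add(10, Mul(-1, 6)) = Add(10, -6) = 4)
Add(1511, Mul(-1, Function('p')(59, 4))) = Add(1511, Mul(-1, 4)) = Add(1511, -4) = 1507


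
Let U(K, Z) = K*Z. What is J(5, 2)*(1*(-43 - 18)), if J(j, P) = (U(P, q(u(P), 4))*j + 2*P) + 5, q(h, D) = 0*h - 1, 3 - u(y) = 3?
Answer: 61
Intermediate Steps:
u(y) = 0 (u(y) = 3 - 1*3 = 3 - 3 = 0)
q(h, D) = -1 (q(h, D) = 0 - 1 = -1)
J(j, P) = 5 + 2*P - P*j (J(j, P) = ((P*(-1))*j + 2*P) + 5 = ((-P)*j + 2*P) + 5 = (-P*j + 2*P) + 5 = (2*P - P*j) + 5 = 5 + 2*P - P*j)
J(5, 2)*(1*(-43 - 18)) = (5 + 2*2 - 1*2*5)*(1*(-43 - 18)) = (5 + 4 - 10)*(1*(-61)) = -1*(-61) = 61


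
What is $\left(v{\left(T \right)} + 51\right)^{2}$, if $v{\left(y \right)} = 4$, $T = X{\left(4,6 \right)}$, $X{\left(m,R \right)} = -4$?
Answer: $3025$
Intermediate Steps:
$T = -4$
$\left(v{\left(T \right)} + 51\right)^{2} = \left(4 + 51\right)^{2} = 55^{2} = 3025$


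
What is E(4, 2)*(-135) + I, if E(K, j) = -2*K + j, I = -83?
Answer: 727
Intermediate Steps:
E(K, j) = j - 2*K
E(4, 2)*(-135) + I = (2 - 2*4)*(-135) - 83 = (2 - 8)*(-135) - 83 = -6*(-135) - 83 = 810 - 83 = 727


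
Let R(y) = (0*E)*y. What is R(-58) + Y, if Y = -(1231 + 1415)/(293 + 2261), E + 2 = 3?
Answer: -1323/1277 ≈ -1.0360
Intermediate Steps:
E = 1 (E = -2 + 3 = 1)
R(y) = 0 (R(y) = (0*1)*y = 0*y = 0)
Y = -1323/1277 (Y = -2646/2554 = -1*1323/1277 = -1323/1277 ≈ -1.0360)
R(-58) + Y = 0 - 1323/1277 = -1323/1277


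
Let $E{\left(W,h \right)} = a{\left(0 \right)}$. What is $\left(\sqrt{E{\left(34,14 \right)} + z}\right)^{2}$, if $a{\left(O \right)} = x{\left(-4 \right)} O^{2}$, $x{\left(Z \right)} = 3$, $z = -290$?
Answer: $-290$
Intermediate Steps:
$a{\left(O \right)} = 3 O^{2}$
$E{\left(W,h \right)} = 0$ ($E{\left(W,h \right)} = 3 \cdot 0^{2} = 3 \cdot 0 = 0$)
$\left(\sqrt{E{\left(34,14 \right)} + z}\right)^{2} = \left(\sqrt{0 - 290}\right)^{2} = \left(\sqrt{-290}\right)^{2} = \left(i \sqrt{290}\right)^{2} = -290$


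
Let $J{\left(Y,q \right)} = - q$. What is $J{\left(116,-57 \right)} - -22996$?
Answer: $23053$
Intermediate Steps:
$J{\left(116,-57 \right)} - -22996 = \left(-1\right) \left(-57\right) - -22996 = 57 + 22996 = 23053$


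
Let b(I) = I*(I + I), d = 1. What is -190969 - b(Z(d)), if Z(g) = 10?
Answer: -191169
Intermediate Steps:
b(I) = 2*I² (b(I) = I*(2*I) = 2*I²)
-190969 - b(Z(d)) = -190969 - 2*10² = -190969 - 2*100 = -190969 - 1*200 = -190969 - 200 = -191169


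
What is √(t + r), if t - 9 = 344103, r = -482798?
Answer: I*√138686 ≈ 372.41*I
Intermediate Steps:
t = 344112 (t = 9 + 344103 = 344112)
√(t + r) = √(344112 - 482798) = √(-138686) = I*√138686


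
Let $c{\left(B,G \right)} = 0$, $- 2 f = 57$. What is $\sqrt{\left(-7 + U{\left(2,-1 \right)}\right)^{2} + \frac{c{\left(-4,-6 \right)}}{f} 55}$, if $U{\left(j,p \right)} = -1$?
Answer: $8$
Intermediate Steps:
$f = - \frac{57}{2}$ ($f = \left(- \frac{1}{2}\right) 57 = - \frac{57}{2} \approx -28.5$)
$\sqrt{\left(-7 + U{\left(2,-1 \right)}\right)^{2} + \frac{c{\left(-4,-6 \right)}}{f} 55} = \sqrt{\left(-7 - 1\right)^{2} + \frac{0}{- \frac{57}{2}} \cdot 55} = \sqrt{\left(-8\right)^{2} + 0 \left(- \frac{2}{57}\right) 55} = \sqrt{64 + 0 \cdot 55} = \sqrt{64 + 0} = \sqrt{64} = 8$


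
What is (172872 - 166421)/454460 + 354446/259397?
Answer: 162754899207/117885560620 ≈ 1.3806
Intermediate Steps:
(172872 - 166421)/454460 + 354446/259397 = 6451*(1/454460) + 354446*(1/259397) = 6451/454460 + 354446/259397 = 162754899207/117885560620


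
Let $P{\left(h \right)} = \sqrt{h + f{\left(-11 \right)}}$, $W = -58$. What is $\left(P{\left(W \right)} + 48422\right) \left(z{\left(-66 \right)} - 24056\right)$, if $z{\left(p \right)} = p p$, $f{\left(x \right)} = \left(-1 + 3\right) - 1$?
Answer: $-953913400 - 19700 i \sqrt{57} \approx -9.5391 \cdot 10^{8} - 1.4873 \cdot 10^{5} i$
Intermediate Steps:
$f{\left(x \right)} = 1$ ($f{\left(x \right)} = 2 - 1 = 1$)
$z{\left(p \right)} = p^{2}$
$P{\left(h \right)} = \sqrt{1 + h}$ ($P{\left(h \right)} = \sqrt{h + 1} = \sqrt{1 + h}$)
$\left(P{\left(W \right)} + 48422\right) \left(z{\left(-66 \right)} - 24056\right) = \left(\sqrt{1 - 58} + 48422\right) \left(\left(-66\right)^{2} - 24056\right) = \left(\sqrt{-57} + 48422\right) \left(4356 - 24056\right) = \left(i \sqrt{57} + 48422\right) \left(-19700\right) = \left(48422 + i \sqrt{57}\right) \left(-19700\right) = -953913400 - 19700 i \sqrt{57}$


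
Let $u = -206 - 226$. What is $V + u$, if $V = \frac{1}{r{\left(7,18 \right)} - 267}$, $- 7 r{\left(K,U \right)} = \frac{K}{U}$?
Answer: $- \frac{2076642}{4807} \approx -432.0$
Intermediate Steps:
$r{\left(K,U \right)} = - \frac{K}{7 U}$ ($r{\left(K,U \right)} = - \frac{K \frac{1}{U}}{7} = - \frac{K}{7 U}$)
$u = -432$ ($u = -206 - 226 = -432$)
$V = - \frac{18}{4807}$ ($V = \frac{1}{\left(- \frac{1}{7}\right) 7 \cdot \frac{1}{18} - 267} = \frac{1}{- \frac{1}{18} - 267} = \frac{1}{- \frac{4807}{18}} = - \frac{18}{4807} \approx -0.0037445$)
$V + u = - \frac{18}{4807} - 432 = - \frac{2076642}{4807}$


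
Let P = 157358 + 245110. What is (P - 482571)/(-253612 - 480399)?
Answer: 80103/734011 ≈ 0.10913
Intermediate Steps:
P = 402468
(P - 482571)/(-253612 - 480399) = (402468 - 482571)/(-253612 - 480399) = -80103/(-734011) = -80103*(-1/734011) = 80103/734011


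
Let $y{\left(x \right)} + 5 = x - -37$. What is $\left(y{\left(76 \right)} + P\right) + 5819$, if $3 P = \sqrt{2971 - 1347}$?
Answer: $5927 + \frac{2 \sqrt{406}}{3} \approx 5940.4$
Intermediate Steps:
$y{\left(x \right)} = 32 + x$ ($y{\left(x \right)} = -5 + \left(x - -37\right) = -5 + \left(x + 37\right) = -5 + \left(37 + x\right) = 32 + x$)
$P = \frac{2 \sqrt{406}}{3}$ ($P = \frac{\sqrt{2971 - 1347}}{3} = \frac{\sqrt{1624}}{3} = \frac{2 \sqrt{406}}{3} \approx 13.433$)
$\left(y{\left(76 \right)} + P\right) + 5819 = \left(\left(32 + 76\right) + \frac{2 \sqrt{406}}{3}\right) + 5819 = \left(108 + \frac{2 \sqrt{406}}{3}\right) + 5819 = 5927 + \frac{2 \sqrt{406}}{3}$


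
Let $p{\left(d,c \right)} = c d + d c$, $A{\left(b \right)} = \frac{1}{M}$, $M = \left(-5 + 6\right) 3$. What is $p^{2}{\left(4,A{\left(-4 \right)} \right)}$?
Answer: $\frac{64}{9} \approx 7.1111$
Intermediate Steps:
$M = 3$ ($M = 1 \cdot 3 = 3$)
$A{\left(b \right)} = \frac{1}{3}$
$p{\left(d,c \right)} = 2 c d$ ($p{\left(d,c \right)} = c d + c d = 2 c d$)
$p^{2}{\left(4,A{\left(-4 \right)} \right)} = \left(2 \cdot \frac{1}{3} \cdot 4\right)^{2} = \left(\frac{8}{3}\right)^{2} = \frac{64}{9}$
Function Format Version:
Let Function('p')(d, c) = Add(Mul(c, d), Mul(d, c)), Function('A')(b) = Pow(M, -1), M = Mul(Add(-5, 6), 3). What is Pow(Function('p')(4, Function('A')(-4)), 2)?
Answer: Rational(64, 9) ≈ 7.1111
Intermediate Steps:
M = 3 (M = Mul(1, 3) = 3)
Function('A')(b) = Rational(1, 3) (Function('A')(b) = Pow(3, -1) = Rational(1, 3))
Function('p')(d, c) = Mul(2, c, d) (Function('p')(d, c) = Add(Mul(c, d), Mul(c, d)) = Mul(2, c, d))
Pow(Function('p')(4, Function('A')(-4)), 2) = Pow(Mul(2, Rational(1, 3), 4), 2) = Pow(Rational(8, 3), 2) = Rational(64, 9)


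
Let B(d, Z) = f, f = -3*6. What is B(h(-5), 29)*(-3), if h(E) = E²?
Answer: 54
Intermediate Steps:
f = -18
B(d, Z) = -18
B(h(-5), 29)*(-3) = -18*(-3) = 54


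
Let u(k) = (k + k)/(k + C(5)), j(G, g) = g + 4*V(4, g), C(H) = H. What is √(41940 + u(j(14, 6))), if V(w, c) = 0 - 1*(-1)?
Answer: 8*√5898/3 ≈ 204.80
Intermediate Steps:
V(w, c) = 1 (V(w, c) = 0 + 1 = 1)
j(G, g) = 4 + g (j(G, g) = g + 4*1 = g + 4 = 4 + g)
u(k) = 2*k/(5 + k) (u(k) = (k + k)/(k + 5) = (2*k)/(5 + k) = 2*k/(5 + k))
√(41940 + u(j(14, 6))) = √(41940 + 2*(4 + 6)/(5 + (4 + 6))) = √(41940 + 2*10/(5 + 10)) = √(41940 + 2*10/15) = √(41940 + 2*10*(1/15)) = √(41940 + 4/3) = √(125824/3) = 8*√5898/3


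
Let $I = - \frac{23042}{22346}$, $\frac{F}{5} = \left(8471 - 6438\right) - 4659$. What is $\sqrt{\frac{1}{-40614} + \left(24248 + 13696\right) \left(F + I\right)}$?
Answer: $\frac{i \sqrt{102596623835443370060574678}}{453780222} \approx 22321.0 i$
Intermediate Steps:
$F = -13130$ ($F = 5 \left(\left(8471 - 6438\right) - 4659\right) = 5 \left(2033 - 4659\right) = 5 \left(-2626\right) = -13130$)
$I = - \frac{11521}{11173}$ ($I = \left(-23042\right) \frac{1}{22346} = - \frac{11521}{11173} \approx -1.0311$)
$\sqrt{\frac{1}{-40614} + \left(24248 + 13696\right) \left(F + I\right)} = \sqrt{\frac{1}{-40614} + \left(24248 + 13696\right) \left(-13130 - \frac{11521}{11173}\right)} = \sqrt{- \frac{1}{40614} + 37944 \left(- \frac{146713011}{11173}\right)} = \sqrt{- \frac{1}{40614} - \frac{5566878489384}{11173}} = \sqrt{- \frac{226093202967852949}{453780222}} = \frac{i \sqrt{102596623835443370060574678}}{453780222}$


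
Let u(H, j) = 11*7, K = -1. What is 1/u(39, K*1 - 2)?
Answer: 1/77 ≈ 0.012987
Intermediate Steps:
u(H, j) = 77
1/u(39, K*1 - 2) = 1/77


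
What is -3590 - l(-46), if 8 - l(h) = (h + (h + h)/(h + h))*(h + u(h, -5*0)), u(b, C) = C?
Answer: -1528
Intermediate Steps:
l(h) = 8 - h*(1 + h) (l(h) = 8 - (h + (h + h)/(h + h))*(h - 5*0) = 8 - (h + (2*h)/((2*h)))*(h + 0) = 8 - (h + (2*h)*(1/(2*h)))*h = 8 - (h + 1)*h = 8 - (1 + h)*h = 8 - h*(1 + h))
-3590 - l(-46) = -3590 - (8 - 1*(-46) - 1*(-46)**2) = -3590 - (8 + 46 - 1*2116) = -3590 - (8 + 46 - 2116) = -3590 - 1*(-2062) = -3590 + 2062 = -1528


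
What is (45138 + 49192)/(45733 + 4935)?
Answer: 47165/25334 ≈ 1.8617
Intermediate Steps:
(45138 + 49192)/(45733 + 4935) = 94330/50668 = 94330*(1/50668) = 47165/25334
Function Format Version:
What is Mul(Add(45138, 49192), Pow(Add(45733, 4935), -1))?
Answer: Rational(47165, 25334) ≈ 1.8617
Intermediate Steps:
Mul(Add(45138, 49192), Pow(Add(45733, 4935), -1)) = Mul(94330, Pow(50668, -1)) = Mul(94330, Rational(1, 50668)) = Rational(47165, 25334)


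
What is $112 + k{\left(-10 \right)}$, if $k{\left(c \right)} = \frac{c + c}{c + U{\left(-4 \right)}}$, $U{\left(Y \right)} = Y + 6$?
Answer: $\frac{229}{2} \approx 114.5$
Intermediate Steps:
$U{\left(Y \right)} = 6 + Y$
$k{\left(c \right)} = \frac{2 c}{2 + c}$ ($k{\left(c \right)} = \frac{c + c}{c + \left(6 - 4\right)} = \frac{2 c}{c + 2} = \frac{2 c}{2 + c}$)
$112 + k{\left(-10 \right)} = 112 + 2 \left(-10\right) \frac{1}{2 - 10} = 112 + 2 \left(-10\right) \frac{1}{-8} = 112 + 2 \left(-10\right) \left(- \frac{1}{8}\right) = 112 + \frac{5}{2} = \frac{229}{2}$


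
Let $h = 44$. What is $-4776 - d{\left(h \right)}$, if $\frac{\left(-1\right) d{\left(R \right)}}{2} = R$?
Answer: $-4688$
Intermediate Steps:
$d{\left(R \right)} = - 2 R$
$-4776 - d{\left(h \right)} = -4776 - \left(-2\right) 44 = -4776 - -88 = -4776 + 88 = -4688$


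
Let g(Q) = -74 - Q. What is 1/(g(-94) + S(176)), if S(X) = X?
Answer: 1/196 ≈ 0.0051020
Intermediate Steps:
1/(g(-94) + S(176)) = 1/((-74 - 1*(-94)) + 176) = 1/((-74 + 94) + 176) = 1/(20 + 176) = 1/196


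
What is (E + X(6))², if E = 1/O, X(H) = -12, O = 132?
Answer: 2505889/17424 ≈ 143.82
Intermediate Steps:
E = 1/132 ≈ 0.0075758
(E + X(6))² = (1/132 - 12)² = (-1583/132)² = 2505889/17424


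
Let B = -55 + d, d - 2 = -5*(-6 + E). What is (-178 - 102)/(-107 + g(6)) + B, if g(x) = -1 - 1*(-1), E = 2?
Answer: -3251/107 ≈ -30.383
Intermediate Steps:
g(x) = 0 (g(x) = -1 + 1 = 0)
d = 22 (d = 2 - 5*(-6 + 2) = 2 - 5*(-4) = 2 + 20 = 22)
B = -33 (B = -55 + 22 = -33)
(-178 - 102)/(-107 + g(6)) + B = (-178 - 102)/(-107 + 0) - 33 = -280/(-107) - 33 = -280*(-1/107) - 33 = 280/107 - 33 = -3251/107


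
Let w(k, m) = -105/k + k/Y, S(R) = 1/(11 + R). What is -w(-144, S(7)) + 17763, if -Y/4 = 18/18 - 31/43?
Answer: 846397/48 ≈ 17633.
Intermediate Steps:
Y = -48/43 (Y = -4*(18/18 - 31/43) = -4*(18*(1/18) - 31*1/43) = -4*(1 - 31/43) = -4*12/43 = -48/43 ≈ -1.1163)
w(k, m) = -105/k - 43*k/48 (w(k, m) = -105/k + k/(-48/43) = -105/k + k*(-43/48) = -105/k - 43*k/48)
-w(-144, S(7)) + 17763 = -(-105/(-144) - 43/48*(-144)) + 17763 = -(-105*(-1/144) + 129) + 17763 = -(35/48 + 129) + 17763 = -1*6227/48 + 17763 = -6227/48 + 17763 = 846397/48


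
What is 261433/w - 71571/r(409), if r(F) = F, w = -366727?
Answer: -26353944214/149991343 ≈ -175.70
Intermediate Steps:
261433/w - 71571/r(409) = 261433/(-366727) - 71571/409 = 261433*(-1/366727) - 71571*1/409 = -261433/366727 - 71571/409 = -26353944214/149991343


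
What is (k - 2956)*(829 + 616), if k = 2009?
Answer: -1368415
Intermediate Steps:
(k - 2956)*(829 + 616) = (2009 - 2956)*(829 + 616) = -947*1445 = -1368415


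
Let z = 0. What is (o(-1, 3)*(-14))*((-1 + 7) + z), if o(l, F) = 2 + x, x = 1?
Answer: -252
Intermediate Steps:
o(l, F) = 3 (o(l, F) = 2 + 1 = 3)
(o(-1, 3)*(-14))*((-1 + 7) + z) = (3*(-14))*((-1 + 7) + 0) = -42*(6 + 0) = -42*6 = -252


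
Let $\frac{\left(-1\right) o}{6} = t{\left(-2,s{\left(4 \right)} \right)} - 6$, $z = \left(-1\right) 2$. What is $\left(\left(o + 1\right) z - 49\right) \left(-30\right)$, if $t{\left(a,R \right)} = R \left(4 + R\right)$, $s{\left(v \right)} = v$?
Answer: $-7830$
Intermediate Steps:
$z = -2$
$o = -156$ ($o = - 6 \left(4 \left(4 + 4\right) - 6\right) = - 6 \left(4 \cdot 8 - 6\right) = - 6 \left(32 - 6\right) = \left(-6\right) 26 = -156$)
$\left(\left(o + 1\right) z - 49\right) \left(-30\right) = \left(\left(-156 + 1\right) \left(-2\right) - 49\right) \left(-30\right) = \left(\left(-155\right) \left(-2\right) - 49\right) \left(-30\right) = \left(310 - 49\right) \left(-30\right) = 261 \left(-30\right) = -7830$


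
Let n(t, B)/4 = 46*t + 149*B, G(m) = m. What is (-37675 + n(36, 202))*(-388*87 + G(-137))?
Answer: -3028034513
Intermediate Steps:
n(t, B) = 184*t + 596*B (n(t, B) = 4*(46*t + 149*B) = 184*t + 596*B)
(-37675 + n(36, 202))*(-388*87 + G(-137)) = (-37675 + (184*36 + 596*202))*(-388*87 - 137) = (-37675 + (6624 + 120392))*(-33756 - 137) = (-37675 + 127016)*(-33893) = 89341*(-33893) = -3028034513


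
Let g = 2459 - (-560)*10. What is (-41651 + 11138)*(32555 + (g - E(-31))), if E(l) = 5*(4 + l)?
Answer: -1243374237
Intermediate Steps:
E(l) = 20 + 5*l
g = 8059 (g = 2459 - 1*(-5600) = 2459 + 5600 = 8059)
(-41651 + 11138)*(32555 + (g - E(-31))) = (-41651 + 11138)*(32555 + (8059 - (20 + 5*(-31)))) = -30513*(32555 + (8059 - (20 - 155))) = -30513*(32555 + (8059 - 1*(-135))) = -30513*(32555 + (8059 + 135)) = -30513*(32555 + 8194) = -30513*40749 = -1243374237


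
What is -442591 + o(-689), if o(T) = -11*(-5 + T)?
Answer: -434957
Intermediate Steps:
o(T) = 55 - 11*T
-442591 + o(-689) = -442591 + (55 - 11*(-689)) = -442591 + (55 + 7579) = -442591 + 7634 = -434957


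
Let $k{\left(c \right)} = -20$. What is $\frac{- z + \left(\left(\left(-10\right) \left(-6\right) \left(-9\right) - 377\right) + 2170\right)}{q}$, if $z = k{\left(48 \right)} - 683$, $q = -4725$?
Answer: $- \frac{652}{1575} \approx -0.41397$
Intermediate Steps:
$z = -703$ ($z = -20 - 683 = -703$)
$\frac{- z + \left(\left(\left(-10\right) \left(-6\right) \left(-9\right) - 377\right) + 2170\right)}{q} = \frac{\left(-1\right) \left(-703\right) + \left(\left(\left(-10\right) \left(-6\right) \left(-9\right) - 377\right) + 2170\right)}{-4725} = \left(703 + \left(\left(60 \left(-9\right) - 377\right) + 2170\right)\right) \left(- \frac{1}{4725}\right) = \left(703 + \left(\left(-540 - 377\right) + 2170\right)\right) \left(- \frac{1}{4725}\right) = \left(703 + \left(-917 + 2170\right)\right) \left(- \frac{1}{4725}\right) = \left(703 + 1253\right) \left(- \frac{1}{4725}\right) = 1956 \left(- \frac{1}{4725}\right) = - \frac{652}{1575}$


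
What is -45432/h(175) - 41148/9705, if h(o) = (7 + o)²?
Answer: -150325326/26789035 ≈ -5.6115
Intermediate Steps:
-45432/h(175) - 41148/9705 = -45432/(7 + 175)² - 41148/9705 = -45432/(182²) - 41148*1/9705 = -45432/33124 - 13716/3235 = -45432*1/33124 - 13716/3235 = -11358/8281 - 13716/3235 = -150325326/26789035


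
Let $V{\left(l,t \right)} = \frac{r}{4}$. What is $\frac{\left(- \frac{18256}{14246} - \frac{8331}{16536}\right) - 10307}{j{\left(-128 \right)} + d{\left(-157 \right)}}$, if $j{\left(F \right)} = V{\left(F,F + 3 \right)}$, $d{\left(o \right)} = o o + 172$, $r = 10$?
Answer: $- \frac{134914426913}{324873220412} \approx -0.41528$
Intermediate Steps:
$V{\left(l,t \right)} = \frac{5}{2}$ ($V{\left(l,t \right)} = \frac{10}{4} = 10 \cdot \frac{1}{4} = \frac{5}{2}$)
$d{\left(o \right)} = 172 + o^{2}$ ($d{\left(o \right)} = o^{2} + 172 = 172 + o^{2}$)
$j{\left(F \right)} = \frac{5}{2}$
$\frac{\left(- \frac{18256}{14246} - \frac{8331}{16536}\right) - 10307}{j{\left(-128 \right)} + d{\left(-157 \right)}} = \frac{\left(- \frac{18256}{14246} - \frac{8331}{16536}\right) - 10307}{\frac{5}{2} + \left(172 + \left(-157\right)^{2}\right)} = \frac{\left(\left(-18256\right) \frac{1}{14246} - \frac{2777}{5512}\right) - 10307}{\frac{5}{2} + \left(172 + 24649\right)} = \frac{\left(- \frac{9128}{7123} - \frac{2777}{5512}\right) - 10307}{\frac{5}{2} + 24821} = \frac{- \frac{70094107}{39261976} - 10307}{\frac{49647}{2}} = \left(- \frac{404743280739}{39261976}\right) \frac{2}{49647} = - \frac{134914426913}{324873220412}$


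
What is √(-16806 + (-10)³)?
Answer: I*√17806 ≈ 133.44*I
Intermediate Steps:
√(-16806 + (-10)³) = √(-16806 - 1000) = √(-17806) = I*√17806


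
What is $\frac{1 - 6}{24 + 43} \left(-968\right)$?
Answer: $\frac{4840}{67} \approx 72.239$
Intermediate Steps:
$\frac{1 - 6}{24 + 43} \left(-968\right) = - \frac{5}{67} \left(-968\right) = \left(-5\right) \frac{1}{67} \left(-968\right) = \left(- \frac{5}{67}\right) \left(-968\right) = \frac{4840}{67}$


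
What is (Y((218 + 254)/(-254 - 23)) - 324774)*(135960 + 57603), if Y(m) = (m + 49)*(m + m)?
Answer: -4825903345615170/76729 ≈ -6.2895e+10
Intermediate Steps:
Y(m) = 2*m*(49 + m) (Y(m) = (49 + m)*(2*m) = 2*m*(49 + m))
(Y((218 + 254)/(-254 - 23)) - 324774)*(135960 + 57603) = (2*((218 + 254)/(-254 - 23))*(49 + (218 + 254)/(-254 - 23)) - 324774)*(135960 + 57603) = (2*(472/(-277))*(49 + 472/(-277)) - 324774)*193563 = (2*(472*(-1/277))*(49 + 472*(-1/277)) - 324774)*193563 = (2*(-472/277)*(49 - 472/277) - 324774)*193563 = (2*(-472/277)*(13101/277) - 324774)*193563 = (-12367344/76729 - 324774)*193563 = -24931951590/76729*193563 = -4825903345615170/76729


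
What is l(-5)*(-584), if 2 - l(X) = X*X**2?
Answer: -74168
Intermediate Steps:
l(X) = 2 - X**3 (l(X) = 2 - X*X**2 = 2 - X**3)
l(-5)*(-584) = (2 - 1*(-5)**3)*(-584) = (2 - 1*(-125))*(-584) = (2 + 125)*(-584) = 127*(-584) = -74168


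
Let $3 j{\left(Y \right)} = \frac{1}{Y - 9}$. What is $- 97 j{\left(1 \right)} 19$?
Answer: $\frac{1843}{24} \approx 76.792$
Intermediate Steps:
$j{\left(Y \right)} = \frac{1}{3 \left(-9 + Y\right)}$ ($j{\left(Y \right)} = \frac{1}{3 \left(Y - 9\right)} = \frac{1}{3 \left(-9 + Y\right)}$)
$- 97 j{\left(1 \right)} 19 = - 97 \frac{1}{3 \left(-9 + 1\right)} 19 = - 97 \frac{1}{3 \left(-8\right)} 19 = - 97 \cdot \frac{1}{3} \left(- \frac{1}{8}\right) 19 = \left(-97\right) \left(- \frac{1}{24}\right) 19 = \frac{97}{24} \cdot 19 = \frac{1843}{24}$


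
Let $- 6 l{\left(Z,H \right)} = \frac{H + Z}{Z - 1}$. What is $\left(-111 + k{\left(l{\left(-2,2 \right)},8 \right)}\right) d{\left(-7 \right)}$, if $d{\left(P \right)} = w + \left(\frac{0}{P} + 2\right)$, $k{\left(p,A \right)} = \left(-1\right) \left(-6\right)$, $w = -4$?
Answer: $210$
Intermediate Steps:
$l{\left(Z,H \right)} = - \frac{H + Z}{6 \left(-1 + Z\right)}$ ($l{\left(Z,H \right)} = - \frac{\left(H + Z\right) \frac{1}{Z - 1}}{6} = - \frac{\left(H + Z\right) \frac{1}{-1 + Z}}{6} = - \frac{\frac{1}{-1 + Z} \left(H + Z\right)}{6} = - \frac{H + Z}{6 \left(-1 + Z\right)}$)
$k{\left(p,A \right)} = 6$
$d{\left(P \right)} = -2$ ($d{\left(P \right)} = -4 + \left(\frac{0}{P} + 2\right) = -4 + \left(0 + 2\right) = -4 + 2 = -2$)
$\left(-111 + k{\left(l{\left(-2,2 \right)},8 \right)}\right) d{\left(-7 \right)} = \left(-111 + 6\right) \left(-2\right) = \left(-105\right) \left(-2\right) = 210$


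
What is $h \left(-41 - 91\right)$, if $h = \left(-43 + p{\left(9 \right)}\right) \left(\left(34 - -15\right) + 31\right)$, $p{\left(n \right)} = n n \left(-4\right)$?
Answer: $3875520$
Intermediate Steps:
$p{\left(n \right)} = - 4 n^{2}$ ($p{\left(n \right)} = n^{2} \left(-4\right) = - 4 n^{2}$)
$h = -29360$ ($h = \left(-43 - 4 \cdot 9^{2}\right) \left(\left(34 - -15\right) + 31\right) = \left(-43 - 324\right) \left(\left(34 + 15\right) + 31\right) = \left(-43 - 324\right) \left(49 + 31\right) = \left(-367\right) 80 = -29360$)
$h \left(-41 - 91\right) = - 29360 \left(-41 - 91\right) = \left(-29360\right) \left(-132\right) = 3875520$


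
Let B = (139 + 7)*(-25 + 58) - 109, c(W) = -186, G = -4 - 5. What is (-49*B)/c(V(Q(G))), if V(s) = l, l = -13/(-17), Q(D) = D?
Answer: 230741/186 ≈ 1240.5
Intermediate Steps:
G = -9
l = 13/17 (l = -13*(-1/17) = 13/17 ≈ 0.76471)
V(s) = 13/17
B = 4709 (B = 146*33 - 109 = 4818 - 109 = 4709)
(-49*B)/c(V(Q(G))) = -49*4709/(-186) = -230741*(-1/186) = 230741/186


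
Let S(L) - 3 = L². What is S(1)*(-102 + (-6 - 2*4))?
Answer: -464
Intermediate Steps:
S(L) = 3 + L²
S(1)*(-102 + (-6 - 2*4)) = (3 + 1²)*(-102 + (-6 - 2*4)) = (3 + 1)*(-102 + (-6 - 8)) = 4*(-102 - 14) = 4*(-116) = -464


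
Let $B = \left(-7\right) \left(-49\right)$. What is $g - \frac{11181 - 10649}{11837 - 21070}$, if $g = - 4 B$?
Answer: $- \frac{1809592}{1319} \approx -1371.9$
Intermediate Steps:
$B = 343$
$g = -1372$ ($g = \left(-4\right) 343 = -1372$)
$g - \frac{11181 - 10649}{11837 - 21070} = -1372 - \frac{11181 - 10649}{11837 - 21070} = -1372 - \frac{532}{-9233} = -1372 - 532 \left(- \frac{1}{9233}\right) = -1372 - - \frac{76}{1319} = -1372 + \frac{76}{1319} = - \frac{1809592}{1319}$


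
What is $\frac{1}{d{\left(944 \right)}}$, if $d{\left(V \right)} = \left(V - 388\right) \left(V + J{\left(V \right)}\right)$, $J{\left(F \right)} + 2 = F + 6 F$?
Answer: $\frac{1}{4197800} \approx 2.3822 \cdot 10^{-7}$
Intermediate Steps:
$J{\left(F \right)} = -2 + 7 F$ ($J{\left(F \right)} = -2 + \left(F + 6 F\right) = -2 + 7 F$)
$d{\left(V \right)} = \left(-388 + V\right) \left(-2 + 8 V\right)$ ($d{\left(V \right)} = \left(V - 388\right) \left(V + \left(-2 + 7 V\right)\right) = \left(-388 + V\right) \left(-2 + 8 V\right)$)
$\frac{1}{d{\left(944 \right)}} = \frac{1}{776 - 2932064 + 8 \cdot 944^{2}} = \frac{1}{776 - 2932064 + 8 \cdot 891136} = \frac{1}{776 - 2932064 + 7129088} = \frac{1}{4197800}$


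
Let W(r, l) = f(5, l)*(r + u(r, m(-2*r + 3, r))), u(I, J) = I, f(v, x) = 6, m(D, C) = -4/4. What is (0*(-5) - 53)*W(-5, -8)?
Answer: 3180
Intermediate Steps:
m(D, C) = -1 (m(D, C) = -4*¼ = -1)
W(r, l) = 12*r (W(r, l) = 6*(r + r) = 6*(2*r) = 12*r)
(0*(-5) - 53)*W(-5, -8) = (0*(-5) - 53)*(12*(-5)) = (0 - 53)*(-60) = -53*(-60) = 3180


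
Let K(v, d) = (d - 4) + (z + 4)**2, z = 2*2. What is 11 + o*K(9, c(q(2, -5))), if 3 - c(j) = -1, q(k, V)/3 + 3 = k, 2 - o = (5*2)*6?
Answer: -3701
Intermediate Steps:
z = 4
o = -58 (o = 2 - 5*2*6 = 2 - 10*6 = 2 - 1*60 = 2 - 60 = -58)
q(k, V) = -9 + 3*k
c(j) = 4 (c(j) = 3 - 1*(-1) = 3 + 1 = 4)
K(v, d) = 60 + d (K(v, d) = (d - 4) + (4 + 4)**2 = (-4 + d) + 8**2 = (-4 + d) + 64 = 60 + d)
11 + o*K(9, c(q(2, -5))) = 11 - 58*(60 + 4) = 11 - 58*64 = 11 - 3712 = -3701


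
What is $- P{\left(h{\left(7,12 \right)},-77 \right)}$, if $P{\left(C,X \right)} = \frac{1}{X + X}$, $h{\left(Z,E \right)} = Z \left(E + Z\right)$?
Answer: $\frac{1}{154} \approx 0.0064935$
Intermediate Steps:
$P{\left(C,X \right)} = \frac{1}{2 X}$
$- P{\left(h{\left(7,12 \right)},-77 \right)} = - \frac{1}{2 \left(-77\right)} = - \frac{-1}{2 \cdot 77} = \left(-1\right) \left(- \frac{1}{154}\right) = \frac{1}{154}$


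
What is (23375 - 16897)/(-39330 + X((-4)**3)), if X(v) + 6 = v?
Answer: -3239/19700 ≈ -0.16442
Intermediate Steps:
X(v) = -6 + v
(23375 - 16897)/(-39330 + X((-4)**3)) = (23375 - 16897)/(-39330 + (-6 + (-4)**3)) = 6478/(-39330 + (-6 - 64)) = 6478/(-39330 - 70) = 6478/(-39400) = 6478*(-1/39400) = -3239/19700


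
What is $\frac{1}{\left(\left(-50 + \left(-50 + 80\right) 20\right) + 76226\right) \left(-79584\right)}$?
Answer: $- \frac{1}{6110141184} \approx -1.6366 \cdot 10^{-10}$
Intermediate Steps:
$\frac{1}{\left(\left(-50 + \left(-50 + 80\right) 20\right) + 76226\right) \left(-79584\right)} = \frac{1}{\left(-50 + 30 \cdot 20\right) + 76226} \left(- \frac{1}{79584}\right) = \frac{1}{\left(-50 + 600\right) + 76226} \left(- \frac{1}{79584}\right) = \frac{1}{550 + 76226} \left(- \frac{1}{79584}\right) = \frac{1}{76776} \left(- \frac{1}{79584}\right) = - \frac{1}{6110141184}$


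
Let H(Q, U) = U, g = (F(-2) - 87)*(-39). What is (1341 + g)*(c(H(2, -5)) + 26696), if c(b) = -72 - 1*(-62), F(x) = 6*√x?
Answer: 126331524 - 6244524*I*√2 ≈ 1.2633e+8 - 8.8311e+6*I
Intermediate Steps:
g = 3393 - 234*I*√2 (g = (6*√(-2) - 87)*(-39) = (6*(I*√2) - 87)*(-39) = (6*I*√2 - 87)*(-39) = (-87 + 6*I*√2)*(-39) = 3393 - 234*I*√2 ≈ 3393.0 - 330.93*I)
c(b) = -10 (c(b) = -72 + 62 = -10)
(1341 + g)*(c(H(2, -5)) + 26696) = (1341 + (3393 - 234*I*√2))*(-10 + 26696) = (4734 - 234*I*√2)*26686 = 126331524 - 6244524*I*√2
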